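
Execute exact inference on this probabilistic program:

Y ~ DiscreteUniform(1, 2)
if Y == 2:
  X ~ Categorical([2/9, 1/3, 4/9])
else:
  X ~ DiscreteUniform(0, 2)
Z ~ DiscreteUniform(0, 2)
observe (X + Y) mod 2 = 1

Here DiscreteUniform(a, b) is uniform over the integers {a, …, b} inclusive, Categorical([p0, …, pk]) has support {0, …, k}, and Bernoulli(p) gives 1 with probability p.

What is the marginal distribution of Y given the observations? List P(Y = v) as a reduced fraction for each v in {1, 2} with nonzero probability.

P(Y=1) = 2/3, P(Y=2) = 1/3

Enumerate traces; 9 have nonzero weight after conditioning:
  (Y=1, X=0, Z=0) weight 1/18
  (Y=1, X=0, Z=1) weight 1/18
  (Y=1, X=0, Z=2) weight 1/18
  (Y=1, X=2, Z=0) weight 1/18
  (Y=1, X=2, Z=1) weight 1/18
  (Y=1, X=2, Z=2) weight 1/18
  (Y=2, X=1, Z=0) weight 1/18
  (Y=2, X=1, Z=1) weight 1/18
  … 1 more
Group by Y:
  weight(Y=1) = 1/3
  weight(Y=2) = 1/6
Total weight = 1/3 + 1/6 = 1/2
P(Y=1 | obs) = 1/3 / 1/2 = 2/3
P(Y=2 | obs) = 1/6 / 1/2 = 1/3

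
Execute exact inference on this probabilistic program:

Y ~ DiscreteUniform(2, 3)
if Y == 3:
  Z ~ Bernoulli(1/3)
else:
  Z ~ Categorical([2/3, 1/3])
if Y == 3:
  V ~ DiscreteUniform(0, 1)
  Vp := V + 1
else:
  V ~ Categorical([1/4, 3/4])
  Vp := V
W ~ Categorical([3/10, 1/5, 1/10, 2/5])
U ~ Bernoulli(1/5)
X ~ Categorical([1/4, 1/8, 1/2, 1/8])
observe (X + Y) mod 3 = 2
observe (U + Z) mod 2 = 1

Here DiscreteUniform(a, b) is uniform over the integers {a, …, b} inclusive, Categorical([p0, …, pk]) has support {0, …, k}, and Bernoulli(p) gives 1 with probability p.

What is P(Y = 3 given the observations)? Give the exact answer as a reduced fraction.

P(Y = 3 | obs) = 4/7

Enumerate traces; 48 have nonzero weight after conditioning:
  (Y=2, Z=0, V=0, W=0, U=1, X=0) weight 1/800
  (Y=2, Z=0, V=0, W=0, U=1, X=3) weight 1/1600
  (Y=2, Z=0, V=0, W=1, U=1, X=0) weight 1/1200
  (Y=2, Z=0, V=0, W=1, U=1, X=3) weight 1/2400
  (Y=2, Z=0, V=0, W=2, U=1, X=0) weight 1/2400
  (Y=2, Z=0, V=0, W=2, U=1, X=3) weight 1/4800
  (Y=2, Z=0, V=0, W=3, U=1, X=0) weight 1/600
  (Y=2, Z=0, V=0, W=3, U=1, X=3) weight 1/1200
  (Y=3, Z=0, V=0, W=0, U=1, X=2) weight 1/200
  … 39 more
Group by Y:
  weight(Y=2) = 3/40
  weight(Y=3) = 1/10
Total weight = 3/40 + 1/10 = 7/40
P(Y=2 | obs) = 3/40 / 7/40 = 3/7
P(Y=3 | obs) = 1/10 / 7/40 = 4/7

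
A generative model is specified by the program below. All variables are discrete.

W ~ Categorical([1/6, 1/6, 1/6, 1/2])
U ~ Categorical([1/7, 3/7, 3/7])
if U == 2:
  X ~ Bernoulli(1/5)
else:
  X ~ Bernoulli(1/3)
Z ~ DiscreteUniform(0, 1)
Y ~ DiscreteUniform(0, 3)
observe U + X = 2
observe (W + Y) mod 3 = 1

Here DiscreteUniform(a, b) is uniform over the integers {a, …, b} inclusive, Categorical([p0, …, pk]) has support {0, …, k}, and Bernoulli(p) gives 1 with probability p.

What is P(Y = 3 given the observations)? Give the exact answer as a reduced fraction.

Enumerate traces; 20 have nonzero weight after conditioning:
  (W=0, U=1, X=1, Z=0, Y=1) weight 1/336
  (W=0, U=1, X=1, Z=1, Y=1) weight 1/336
  (W=0, U=2, X=0, Z=0, Y=1) weight 1/140
  (W=0, U=2, X=0, Z=1, Y=1) weight 1/140
  (W=1, U=1, X=1, Z=0, Y=0) weight 1/336
  (W=1, U=1, X=1, Z=0, Y=3) weight 1/336
  (W=1, U=1, X=1, Z=1, Y=0) weight 1/336
  (W=1, U=1, X=1, Z=1, Y=3) weight 1/336
  (W=2, U=1, X=1, Z=0, Y=2) weight 1/336
  … 11 more
Group by Y:
  weight(Y=0) = 17/840
  weight(Y=1) = 17/210
  weight(Y=2) = 17/840
  weight(Y=3) = 17/840
Total weight = 17/840 + 17/210 + 17/840 + 17/840 = 17/120
P(Y=0 | obs) = 17/840 / 17/120 = 1/7
P(Y=1 | obs) = 17/210 / 17/120 = 4/7
P(Y=2 | obs) = 17/840 / 17/120 = 1/7
P(Y=3 | obs) = 17/840 / 17/120 = 1/7

P(Y = 3 | obs) = 1/7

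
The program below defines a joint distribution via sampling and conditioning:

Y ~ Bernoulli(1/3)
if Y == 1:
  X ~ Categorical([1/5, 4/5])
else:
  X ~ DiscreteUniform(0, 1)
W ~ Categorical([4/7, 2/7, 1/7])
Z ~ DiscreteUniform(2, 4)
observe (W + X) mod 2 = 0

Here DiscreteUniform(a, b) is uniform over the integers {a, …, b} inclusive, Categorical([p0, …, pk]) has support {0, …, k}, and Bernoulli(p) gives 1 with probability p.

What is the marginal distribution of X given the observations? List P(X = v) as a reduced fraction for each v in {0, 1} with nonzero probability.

P(X=0) = 5/8, P(X=1) = 3/8

Enumerate traces; 18 have nonzero weight after conditioning:
  (Y=0, X=0, W=0, Z=2) weight 4/63
  (Y=0, X=0, W=0, Z=3) weight 4/63
  (Y=0, X=0, W=0, Z=4) weight 4/63
  (Y=0, X=0, W=2, Z=2) weight 1/63
  (Y=0, X=0, W=2, Z=3) weight 1/63
  (Y=0, X=0, W=2, Z=4) weight 1/63
  (Y=0, X=1, W=1, Z=2) weight 2/63
  (Y=0, X=1, W=1, Z=3) weight 2/63
  … 10 more
Group by X:
  weight(X=0) = 2/7
  weight(X=1) = 6/35
Total weight = 2/7 + 6/35 = 16/35
P(X=0 | obs) = 2/7 / 16/35 = 5/8
P(X=1 | obs) = 6/35 / 16/35 = 3/8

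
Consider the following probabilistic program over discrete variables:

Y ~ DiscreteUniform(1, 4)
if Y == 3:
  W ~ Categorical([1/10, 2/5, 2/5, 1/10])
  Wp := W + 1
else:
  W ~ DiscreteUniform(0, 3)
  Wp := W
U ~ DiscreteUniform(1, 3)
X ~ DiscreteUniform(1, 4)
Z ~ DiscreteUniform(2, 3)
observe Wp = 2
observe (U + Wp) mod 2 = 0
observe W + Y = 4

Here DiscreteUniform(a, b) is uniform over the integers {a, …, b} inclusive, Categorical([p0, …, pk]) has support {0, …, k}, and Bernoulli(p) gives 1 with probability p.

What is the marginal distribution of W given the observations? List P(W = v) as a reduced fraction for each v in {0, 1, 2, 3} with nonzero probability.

Enumerate traces; 16 have nonzero weight after conditioning:
  (Y=2, W=2, U=2, X=1, Z=2) weight 1/384
  (Y=2, W=2, U=2, X=1, Z=3) weight 1/384
  (Y=2, W=2, U=2, X=2, Z=2) weight 1/384
  (Y=2, W=2, U=2, X=2, Z=3) weight 1/384
  (Y=2, W=2, U=2, X=3, Z=2) weight 1/384
  (Y=2, W=2, U=2, X=3, Z=3) weight 1/384
  (Y=2, W=2, U=2, X=4, Z=2) weight 1/384
  (Y=2, W=2, U=2, X=4, Z=3) weight 1/384
  (Y=3, W=1, U=2, X=1, Z=2) weight 1/240
  … 7 more
Group by W:
  weight(W=1) = 1/30
  weight(W=2) = 1/48
Total weight = 1/30 + 1/48 = 13/240
P(W=1 | obs) = 1/30 / 13/240 = 8/13
P(W=2 | obs) = 1/48 / 13/240 = 5/13

P(W=1) = 8/13, P(W=2) = 5/13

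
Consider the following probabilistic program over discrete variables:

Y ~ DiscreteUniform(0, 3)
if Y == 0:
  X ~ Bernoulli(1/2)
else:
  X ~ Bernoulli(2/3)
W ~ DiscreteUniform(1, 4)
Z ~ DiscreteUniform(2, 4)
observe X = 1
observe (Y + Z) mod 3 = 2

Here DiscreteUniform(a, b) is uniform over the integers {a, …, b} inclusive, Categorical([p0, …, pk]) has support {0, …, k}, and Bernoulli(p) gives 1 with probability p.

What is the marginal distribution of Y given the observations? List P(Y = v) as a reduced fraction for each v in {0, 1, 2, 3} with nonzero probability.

P(Y=0) = 1/5, P(Y=1) = 4/15, P(Y=2) = 4/15, P(Y=3) = 4/15

Enumerate traces; 16 have nonzero weight after conditioning:
  (Y=0, X=1, W=1, Z=2) weight 1/96
  (Y=0, X=1, W=2, Z=2) weight 1/96
  (Y=0, X=1, W=3, Z=2) weight 1/96
  (Y=0, X=1, W=4, Z=2) weight 1/96
  (Y=1, X=1, W=1, Z=4) weight 1/72
  (Y=1, X=1, W=2, Z=4) weight 1/72
  (Y=1, X=1, W=3, Z=4) weight 1/72
  (Y=1, X=1, W=4, Z=4) weight 1/72
  (Y=2, X=1, W=1, Z=3) weight 1/72
  (Y=3, X=1, W=1, Z=2) weight 1/72
  … 6 more
Group by Y:
  weight(Y=0) = 1/24
  weight(Y=1) = 1/18
  weight(Y=2) = 1/18
  weight(Y=3) = 1/18
Total weight = 1/24 + 1/18 + 1/18 + 1/18 = 5/24
P(Y=0 | obs) = 1/24 / 5/24 = 1/5
P(Y=1 | obs) = 1/18 / 5/24 = 4/15
P(Y=2 | obs) = 1/18 / 5/24 = 4/15
P(Y=3 | obs) = 1/18 / 5/24 = 4/15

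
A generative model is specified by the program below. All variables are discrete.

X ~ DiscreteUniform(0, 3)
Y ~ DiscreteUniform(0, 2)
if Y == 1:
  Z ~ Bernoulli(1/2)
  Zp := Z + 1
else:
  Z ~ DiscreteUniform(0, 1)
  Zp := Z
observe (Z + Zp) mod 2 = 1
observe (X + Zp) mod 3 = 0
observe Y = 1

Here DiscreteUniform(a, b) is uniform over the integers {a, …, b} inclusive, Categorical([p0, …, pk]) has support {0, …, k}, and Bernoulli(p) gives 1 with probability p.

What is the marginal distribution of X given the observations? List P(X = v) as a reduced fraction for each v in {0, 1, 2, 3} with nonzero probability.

P(X=1) = 1/2, P(X=2) = 1/2

Enumerate traces; 2 have nonzero weight after conditioning:
  (X=1, Y=1, Z=1) weight 1/24
  (X=2, Y=1, Z=0) weight 1/24
Group by X:
  weight(X=1) = 1/24
  weight(X=2) = 1/24
Total weight = 1/24 + 1/24 = 1/12
P(X=1 | obs) = 1/24 / 1/12 = 1/2
P(X=2 | obs) = 1/24 / 1/12 = 1/2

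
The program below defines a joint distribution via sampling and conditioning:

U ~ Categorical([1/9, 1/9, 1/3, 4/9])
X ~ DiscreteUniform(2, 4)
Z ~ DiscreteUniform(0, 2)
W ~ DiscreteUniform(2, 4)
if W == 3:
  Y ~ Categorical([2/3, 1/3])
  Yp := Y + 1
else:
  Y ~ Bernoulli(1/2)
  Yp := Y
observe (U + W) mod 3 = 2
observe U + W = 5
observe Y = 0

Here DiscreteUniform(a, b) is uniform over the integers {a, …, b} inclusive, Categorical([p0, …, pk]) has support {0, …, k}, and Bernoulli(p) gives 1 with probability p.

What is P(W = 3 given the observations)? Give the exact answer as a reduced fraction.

Enumerate traces; 27 have nonzero weight after conditioning:
  (U=1, X=2, Z=0, W=4, Y=0) weight 1/486
  (U=1, X=2, Z=1, W=4, Y=0) weight 1/486
  (U=1, X=2, Z=2, W=4, Y=0) weight 1/486
  (U=1, X=3, Z=0, W=4, Y=0) weight 1/486
  (U=1, X=3, Z=1, W=4, Y=0) weight 1/486
  (U=1, X=3, Z=2, W=4, Y=0) weight 1/486
  (U=1, X=4, Z=0, W=4, Y=0) weight 1/486
  (U=1, X=4, Z=1, W=4, Y=0) weight 1/486
  (U=2, X=2, Z=0, W=3, Y=0) weight 2/243
  (U=3, X=2, Z=0, W=2, Y=0) weight 2/243
  … 17 more
Group by W:
  weight(W=2) = 2/27
  weight(W=3) = 2/27
  weight(W=4) = 1/54
Total weight = 2/27 + 2/27 + 1/54 = 1/6
P(W=2 | obs) = 2/27 / 1/6 = 4/9
P(W=3 | obs) = 2/27 / 1/6 = 4/9
P(W=4 | obs) = 1/54 / 1/6 = 1/9

P(W = 3 | obs) = 4/9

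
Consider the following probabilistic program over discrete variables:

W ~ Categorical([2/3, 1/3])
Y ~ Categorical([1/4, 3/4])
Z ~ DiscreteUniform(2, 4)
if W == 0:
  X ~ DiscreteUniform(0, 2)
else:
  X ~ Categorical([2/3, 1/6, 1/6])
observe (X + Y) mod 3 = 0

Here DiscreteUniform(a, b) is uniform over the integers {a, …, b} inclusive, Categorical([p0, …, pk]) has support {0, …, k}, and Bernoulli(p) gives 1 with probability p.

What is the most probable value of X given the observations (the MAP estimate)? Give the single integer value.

Enumerate traces; 12 have nonzero weight after conditioning:
  (W=0, Y=0, Z=2, X=0) weight 1/54
  (W=0, Y=0, Z=3, X=0) weight 1/54
  (W=0, Y=0, Z=4, X=0) weight 1/54
  (W=0, Y=1, Z=2, X=2) weight 1/18
  (W=0, Y=1, Z=3, X=2) weight 1/18
  (W=0, Y=1, Z=4, X=2) weight 1/18
  (W=1, Y=0, Z=2, X=0) weight 1/54
  (W=1, Y=0, Z=3, X=0) weight 1/54
  … 4 more
Group by X:
  weight(X=0) = 1/9
  weight(X=2) = 5/24
Total weight = 1/9 + 5/24 = 23/72
P(X=0 | obs) = 1/9 / 23/72 = 8/23
P(X=2 | obs) = 5/24 / 23/72 = 15/23
argmax = 2

argmax_v P(X = v | obs) = 2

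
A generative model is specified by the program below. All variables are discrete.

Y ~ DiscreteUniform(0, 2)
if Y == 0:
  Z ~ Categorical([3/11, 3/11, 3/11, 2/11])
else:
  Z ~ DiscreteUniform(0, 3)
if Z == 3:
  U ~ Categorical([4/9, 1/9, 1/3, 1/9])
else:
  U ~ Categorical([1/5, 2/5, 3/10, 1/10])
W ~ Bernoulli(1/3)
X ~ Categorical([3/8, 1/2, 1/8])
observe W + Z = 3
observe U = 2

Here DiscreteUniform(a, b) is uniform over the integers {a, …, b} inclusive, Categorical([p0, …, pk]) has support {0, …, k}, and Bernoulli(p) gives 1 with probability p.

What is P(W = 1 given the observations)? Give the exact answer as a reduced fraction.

Enumerate traces; 18 have nonzero weight after conditioning:
  (Y=0, Z=2, U=2, W=1, X=0) weight 3/880
  (Y=0, Z=2, U=2, W=1, X=1) weight 1/220
  (Y=0, Z=2, U=2, W=1, X=2) weight 1/880
  (Y=0, Z=3, U=2, W=0, X=0) weight 1/198
  (Y=0, Z=3, U=2, W=0, X=1) weight 2/297
  (Y=0, Z=3, U=2, W=0, X=2) weight 1/594
  (Y=1, Z=2, U=2, W=1, X=0) weight 1/320
  (Y=1, Z=2, U=2, W=1, X=1) weight 1/240
  … 10 more
Group by W:
  weight(W=0) = 5/99
  weight(W=1) = 17/660
Total weight = 5/99 + 17/660 = 151/1980
P(W=0 | obs) = 5/99 / 151/1980 = 100/151
P(W=1 | obs) = 17/660 / 151/1980 = 51/151

P(W = 1 | obs) = 51/151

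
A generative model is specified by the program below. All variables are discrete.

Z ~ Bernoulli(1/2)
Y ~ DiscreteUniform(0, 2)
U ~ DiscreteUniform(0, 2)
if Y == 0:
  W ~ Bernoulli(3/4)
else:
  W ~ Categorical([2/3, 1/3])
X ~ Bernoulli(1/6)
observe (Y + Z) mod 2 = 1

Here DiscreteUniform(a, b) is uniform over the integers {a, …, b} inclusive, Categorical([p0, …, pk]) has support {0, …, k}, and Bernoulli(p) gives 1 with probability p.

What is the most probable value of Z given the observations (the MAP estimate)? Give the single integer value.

argmax_v P(Z = v | obs) = 1

Enumerate traces; 36 have nonzero weight after conditioning:
  (Z=0, Y=1, U=0, W=0, X=0) weight 5/162
  (Z=0, Y=1, U=0, W=0, X=1) weight 1/162
  (Z=0, Y=1, U=0, W=1, X=0) weight 5/324
  (Z=0, Y=1, U=0, W=1, X=1) weight 1/324
  (Z=0, Y=1, U=1, W=0, X=0) weight 5/162
  (Z=0, Y=1, U=1, W=0, X=1) weight 1/162
  (Z=0, Y=1, U=1, W=1, X=0) weight 5/324
  (Z=0, Y=1, U=1, W=1, X=1) weight 1/324
  (Z=1, Y=0, U=0, W=0, X=0) weight 5/432
  … 27 more
Group by Z:
  weight(Z=0) = 1/6
  weight(Z=1) = 1/3
Total weight = 1/6 + 1/3 = 1/2
P(Z=0 | obs) = 1/6 / 1/2 = 1/3
P(Z=1 | obs) = 1/3 / 1/2 = 2/3
argmax = 1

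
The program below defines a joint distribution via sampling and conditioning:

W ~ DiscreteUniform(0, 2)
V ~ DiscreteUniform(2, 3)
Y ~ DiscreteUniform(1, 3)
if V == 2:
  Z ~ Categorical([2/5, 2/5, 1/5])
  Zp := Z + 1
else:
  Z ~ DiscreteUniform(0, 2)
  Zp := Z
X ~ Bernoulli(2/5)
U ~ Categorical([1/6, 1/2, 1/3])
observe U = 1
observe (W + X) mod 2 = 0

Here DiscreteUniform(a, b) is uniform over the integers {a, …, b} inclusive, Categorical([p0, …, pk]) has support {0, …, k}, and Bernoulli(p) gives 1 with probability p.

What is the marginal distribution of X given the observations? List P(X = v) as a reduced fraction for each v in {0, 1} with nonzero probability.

P(X=0) = 3/4, P(X=1) = 1/4

Enumerate traces; 54 have nonzero weight after conditioning:
  (W=0, V=2, Y=1, Z=0, X=0, U=1) weight 1/150
  (W=0, V=2, Y=1, Z=1, X=0, U=1) weight 1/150
  (W=0, V=2, Y=1, Z=2, X=0, U=1) weight 1/300
  (W=0, V=2, Y=2, Z=0, X=0, U=1) weight 1/150
  (W=0, V=2, Y=2, Z=1, X=0, U=1) weight 1/150
  (W=0, V=2, Y=2, Z=2, X=0, U=1) weight 1/300
  (W=0, V=2, Y=3, Z=0, X=0, U=1) weight 1/150
  (W=0, V=2, Y=3, Z=1, X=0, U=1) weight 1/150
  (W=1, V=2, Y=1, Z=0, X=1, U=1) weight 1/225
  … 45 more
Group by X:
  weight(X=0) = 1/5
  weight(X=1) = 1/15
Total weight = 1/5 + 1/15 = 4/15
P(X=0 | obs) = 1/5 / 4/15 = 3/4
P(X=1 | obs) = 1/15 / 4/15 = 1/4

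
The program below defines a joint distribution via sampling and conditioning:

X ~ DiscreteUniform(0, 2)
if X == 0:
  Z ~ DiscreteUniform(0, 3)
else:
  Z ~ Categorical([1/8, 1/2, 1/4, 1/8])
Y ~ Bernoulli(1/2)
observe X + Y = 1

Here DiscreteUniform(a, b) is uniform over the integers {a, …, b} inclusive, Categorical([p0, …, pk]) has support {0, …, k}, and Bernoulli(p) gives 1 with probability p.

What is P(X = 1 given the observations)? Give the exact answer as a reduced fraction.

P(X = 1 | obs) = 1/2

Enumerate traces; 8 have nonzero weight after conditioning:
  (X=0, Z=0, Y=1) weight 1/24
  (X=0, Z=1, Y=1) weight 1/24
  (X=0, Z=2, Y=1) weight 1/24
  (X=0, Z=3, Y=1) weight 1/24
  (X=1, Z=0, Y=0) weight 1/48
  (X=1, Z=1, Y=0) weight 1/12
  (X=1, Z=2, Y=0) weight 1/24
  (X=1, Z=3, Y=0) weight 1/48
Group by X:
  weight(X=0) = 1/6
  weight(X=1) = 1/6
Total weight = 1/6 + 1/6 = 1/3
P(X=0 | obs) = 1/6 / 1/3 = 1/2
P(X=1 | obs) = 1/6 / 1/3 = 1/2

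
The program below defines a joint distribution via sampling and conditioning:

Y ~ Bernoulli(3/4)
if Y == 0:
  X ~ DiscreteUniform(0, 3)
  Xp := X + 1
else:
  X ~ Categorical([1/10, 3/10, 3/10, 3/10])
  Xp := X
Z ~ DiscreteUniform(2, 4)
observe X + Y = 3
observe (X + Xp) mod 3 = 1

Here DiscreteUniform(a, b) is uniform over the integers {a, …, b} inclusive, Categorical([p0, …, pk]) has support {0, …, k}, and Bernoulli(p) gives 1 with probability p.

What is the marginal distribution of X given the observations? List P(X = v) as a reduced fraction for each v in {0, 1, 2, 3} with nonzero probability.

Enumerate traces; 6 have nonzero weight after conditioning:
  (Y=0, X=3, Z=2) weight 1/48
  (Y=0, X=3, Z=3) weight 1/48
  (Y=0, X=3, Z=4) weight 1/48
  (Y=1, X=2, Z=2) weight 3/40
  (Y=1, X=2, Z=3) weight 3/40
  (Y=1, X=2, Z=4) weight 3/40
Group by X:
  weight(X=2) = 9/40
  weight(X=3) = 1/16
Total weight = 9/40 + 1/16 = 23/80
P(X=2 | obs) = 9/40 / 23/80 = 18/23
P(X=3 | obs) = 1/16 / 23/80 = 5/23

P(X=2) = 18/23, P(X=3) = 5/23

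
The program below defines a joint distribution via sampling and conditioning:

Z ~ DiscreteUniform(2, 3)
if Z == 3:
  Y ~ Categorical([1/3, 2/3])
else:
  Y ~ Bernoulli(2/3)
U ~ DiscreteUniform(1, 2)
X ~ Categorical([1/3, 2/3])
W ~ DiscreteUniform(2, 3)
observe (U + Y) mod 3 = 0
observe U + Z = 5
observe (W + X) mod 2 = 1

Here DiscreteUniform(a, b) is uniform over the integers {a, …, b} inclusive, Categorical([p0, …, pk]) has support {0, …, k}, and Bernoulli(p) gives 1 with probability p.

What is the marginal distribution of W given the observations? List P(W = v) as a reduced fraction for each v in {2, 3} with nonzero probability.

P(W=2) = 2/3, P(W=3) = 1/3

Enumerate traces; 2 have nonzero weight after conditioning:
  (Z=3, Y=1, U=2, X=0, W=3) weight 1/36
  (Z=3, Y=1, U=2, X=1, W=2) weight 1/18
Group by W:
  weight(W=2) = 1/18
  weight(W=3) = 1/36
Total weight = 1/18 + 1/36 = 1/12
P(W=2 | obs) = 1/18 / 1/12 = 2/3
P(W=3 | obs) = 1/36 / 1/12 = 1/3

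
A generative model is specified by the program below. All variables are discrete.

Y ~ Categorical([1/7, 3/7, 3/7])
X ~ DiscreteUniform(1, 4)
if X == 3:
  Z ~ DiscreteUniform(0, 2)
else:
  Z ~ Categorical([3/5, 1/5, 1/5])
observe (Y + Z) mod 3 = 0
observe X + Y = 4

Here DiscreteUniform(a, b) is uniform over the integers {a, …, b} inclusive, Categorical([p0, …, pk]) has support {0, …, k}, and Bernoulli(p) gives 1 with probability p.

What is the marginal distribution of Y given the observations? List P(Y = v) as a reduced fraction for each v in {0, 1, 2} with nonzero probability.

P(Y=0) = 3/11, P(Y=1) = 5/11, P(Y=2) = 3/11

Enumerate traces; 3 have nonzero weight after conditioning:
  (Y=0, X=4, Z=0) weight 3/140
  (Y=1, X=3, Z=2) weight 1/28
  (Y=2, X=2, Z=1) weight 3/140
Group by Y:
  weight(Y=0) = 3/140
  weight(Y=1) = 1/28
  weight(Y=2) = 3/140
Total weight = 3/140 + 1/28 + 3/140 = 11/140
P(Y=0 | obs) = 3/140 / 11/140 = 3/11
P(Y=1 | obs) = 1/28 / 11/140 = 5/11
P(Y=2 | obs) = 3/140 / 11/140 = 3/11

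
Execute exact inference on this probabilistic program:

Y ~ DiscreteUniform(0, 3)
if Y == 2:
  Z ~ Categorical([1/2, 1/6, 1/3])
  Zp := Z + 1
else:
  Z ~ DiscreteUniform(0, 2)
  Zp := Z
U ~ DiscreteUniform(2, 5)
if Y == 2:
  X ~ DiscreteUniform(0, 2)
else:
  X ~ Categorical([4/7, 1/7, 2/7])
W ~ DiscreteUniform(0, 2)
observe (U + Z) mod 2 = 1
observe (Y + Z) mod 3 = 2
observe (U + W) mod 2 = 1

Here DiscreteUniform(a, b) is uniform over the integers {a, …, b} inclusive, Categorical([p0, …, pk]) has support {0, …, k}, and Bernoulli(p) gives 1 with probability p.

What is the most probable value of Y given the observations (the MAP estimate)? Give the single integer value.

Enumerate traces; 42 have nonzero weight after conditioning:
  (Y=0, Z=2, U=3, X=0, W=0) weight 1/252
  (Y=0, Z=2, U=3, X=0, W=2) weight 1/252
  (Y=0, Z=2, U=3, X=1, W=0) weight 1/1008
  (Y=0, Z=2, U=3, X=1, W=2) weight 1/1008
  (Y=0, Z=2, U=3, X=2, W=0) weight 1/504
  (Y=0, Z=2, U=3, X=2, W=2) weight 1/504
  (Y=0, Z=2, U=5, X=0, W=0) weight 1/252
  (Y=0, Z=2, U=5, X=0, W=2) weight 1/252
  (Y=1, Z=1, U=2, X=0, W=1) weight 1/252
  (Y=2, Z=0, U=3, X=0, W=0) weight 1/288
  … 32 more
Group by Y:
  weight(Y=0) = 1/36
  weight(Y=1) = 1/72
  weight(Y=2) = 1/24
  weight(Y=3) = 1/36
Total weight = 1/36 + 1/72 + 1/24 + 1/36 = 1/9
P(Y=0 | obs) = 1/36 / 1/9 = 1/4
P(Y=1 | obs) = 1/72 / 1/9 = 1/8
P(Y=2 | obs) = 1/24 / 1/9 = 3/8
P(Y=3 | obs) = 1/36 / 1/9 = 1/4
argmax = 2

argmax_v P(Y = v | obs) = 2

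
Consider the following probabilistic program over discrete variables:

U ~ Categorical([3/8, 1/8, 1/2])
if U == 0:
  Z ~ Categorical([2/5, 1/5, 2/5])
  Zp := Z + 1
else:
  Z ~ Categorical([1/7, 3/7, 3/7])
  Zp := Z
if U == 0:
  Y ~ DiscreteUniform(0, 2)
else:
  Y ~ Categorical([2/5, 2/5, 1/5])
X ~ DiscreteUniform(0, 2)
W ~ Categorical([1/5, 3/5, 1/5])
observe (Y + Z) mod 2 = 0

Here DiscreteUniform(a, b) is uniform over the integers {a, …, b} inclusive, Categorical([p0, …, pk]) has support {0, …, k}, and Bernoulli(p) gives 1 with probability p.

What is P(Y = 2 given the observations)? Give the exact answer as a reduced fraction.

P(Y = 2 | obs) = 16/51

Enumerate traces; 135 have nonzero weight after conditioning:
  (U=0, Z=0, Y=0, X=0, W=0) weight 1/300
  (U=0, Z=0, Y=0, X=0, W=1) weight 1/100
  (U=0, Z=0, Y=0, X=0, W=2) weight 1/300
  (U=0, Z=0, Y=0, X=1, W=0) weight 1/300
  (U=0, Z=0, Y=0, X=1, W=1) weight 1/100
  (U=0, Z=0, Y=0, X=1, W=2) weight 1/300
  (U=0, Z=0, Y=0, X=2, W=0) weight 1/300
  (U=0, Z=0, Y=0, X=2, W=1) weight 1/100
  (U=0, Z=0, Y=2, X=0, W=0) weight 1/300
  (U=0, Z=1, Y=1, X=0, W=0) weight 1/600
  … 125 more
Group by Y:
  weight(Y=0) = 17/70
  weight(Y=1) = 37/280
  weight(Y=2) = 6/35
Total weight = 17/70 + 37/280 + 6/35 = 153/280
P(Y=0 | obs) = 17/70 / 153/280 = 4/9
P(Y=1 | obs) = 37/280 / 153/280 = 37/153
P(Y=2 | obs) = 6/35 / 153/280 = 16/51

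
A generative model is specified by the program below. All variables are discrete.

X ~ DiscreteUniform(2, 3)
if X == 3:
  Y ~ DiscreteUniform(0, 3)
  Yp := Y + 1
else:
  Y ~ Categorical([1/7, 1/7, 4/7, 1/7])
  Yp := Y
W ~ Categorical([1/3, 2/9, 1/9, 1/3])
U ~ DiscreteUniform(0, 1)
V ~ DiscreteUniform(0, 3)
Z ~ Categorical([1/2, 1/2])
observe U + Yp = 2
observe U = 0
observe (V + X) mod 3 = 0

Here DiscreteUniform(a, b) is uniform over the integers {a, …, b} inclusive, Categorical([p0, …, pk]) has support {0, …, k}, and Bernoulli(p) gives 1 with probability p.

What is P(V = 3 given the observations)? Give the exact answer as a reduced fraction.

Enumerate traces; 24 have nonzero weight after conditioning:
  (X=2, Y=2, W=0, U=0, V=1, Z=0) weight 1/168
  (X=2, Y=2, W=0, U=0, V=1, Z=1) weight 1/168
  (X=2, Y=2, W=1, U=0, V=1, Z=0) weight 1/252
  (X=2, Y=2, W=1, U=0, V=1, Z=1) weight 1/252
  (X=2, Y=2, W=2, U=0, V=1, Z=0) weight 1/504
  (X=2, Y=2, W=2, U=0, V=1, Z=1) weight 1/504
  (X=2, Y=2, W=3, U=0, V=1, Z=0) weight 1/168
  (X=2, Y=2, W=3, U=0, V=1, Z=1) weight 1/168
  (X=3, Y=1, W=0, U=0, V=0, Z=0) weight 1/384
  (X=3, Y=1, W=0, U=0, V=3, Z=0) weight 1/384
  … 14 more
Group by V:
  weight(V=0) = 1/64
  weight(V=1) = 1/28
  weight(V=3) = 1/64
Total weight = 1/64 + 1/28 + 1/64 = 15/224
P(V=0 | obs) = 1/64 / 15/224 = 7/30
P(V=1 | obs) = 1/28 / 15/224 = 8/15
P(V=3 | obs) = 1/64 / 15/224 = 7/30

P(V = 3 | obs) = 7/30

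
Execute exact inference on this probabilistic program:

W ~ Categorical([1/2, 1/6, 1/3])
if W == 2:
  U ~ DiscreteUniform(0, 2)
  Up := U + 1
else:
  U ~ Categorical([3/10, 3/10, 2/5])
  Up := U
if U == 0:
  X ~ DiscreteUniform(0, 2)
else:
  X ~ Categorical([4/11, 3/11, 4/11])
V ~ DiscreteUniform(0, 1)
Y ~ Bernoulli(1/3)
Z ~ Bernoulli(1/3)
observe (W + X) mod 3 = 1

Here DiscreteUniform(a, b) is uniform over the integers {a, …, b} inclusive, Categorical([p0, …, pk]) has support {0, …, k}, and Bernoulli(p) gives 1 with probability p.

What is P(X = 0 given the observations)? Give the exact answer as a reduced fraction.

Enumerate traces; 72 have nonzero weight after conditioning:
  (W=0, U=0, X=1, V=0, Y=0, Z=0) weight 1/90
  (W=0, U=0, X=1, V=0, Y=0, Z=1) weight 1/180
  (W=0, U=0, X=1, V=0, Y=1, Z=0) weight 1/180
  (W=0, U=0, X=1, V=0, Y=1, Z=1) weight 1/360
  (W=0, U=0, X=1, V=1, Y=0, Z=0) weight 1/90
  (W=0, U=0, X=1, V=1, Y=0, Z=1) weight 1/180
  (W=0, U=0, X=1, V=1, Y=1, Z=0) weight 1/180
  (W=0, U=0, X=1, V=1, Y=1, Z=1) weight 1/360
  (W=1, U=0, X=0, V=0, Y=0, Z=0) weight 1/270
  (W=2, U=0, X=2, V=0, Y=0, Z=0) weight 2/243
  … 62 more
Group by X:
  weight(X=0) = 13/220
  weight(X=1) = 8/55
  weight(X=2) = 35/297
Total weight = 13/220 + 8/55 + 35/297 = 383/1188
P(X=0 | obs) = 13/220 / 383/1188 = 351/1915
P(X=1 | obs) = 8/55 / 383/1188 = 864/1915
P(X=2 | obs) = 35/297 / 383/1188 = 140/383

P(X = 0 | obs) = 351/1915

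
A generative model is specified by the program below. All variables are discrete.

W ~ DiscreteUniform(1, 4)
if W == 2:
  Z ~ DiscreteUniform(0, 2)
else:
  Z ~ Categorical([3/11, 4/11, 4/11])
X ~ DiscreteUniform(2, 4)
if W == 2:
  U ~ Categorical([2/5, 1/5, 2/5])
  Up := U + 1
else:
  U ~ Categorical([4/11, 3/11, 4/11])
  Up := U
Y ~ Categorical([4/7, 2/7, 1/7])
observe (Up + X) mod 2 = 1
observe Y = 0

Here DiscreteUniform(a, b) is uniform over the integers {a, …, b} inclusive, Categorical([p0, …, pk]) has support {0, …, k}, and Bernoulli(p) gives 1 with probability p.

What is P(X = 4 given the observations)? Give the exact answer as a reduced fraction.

P(X = 4 | obs) = 89/309

Enumerate traces; 51 have nonzero weight after conditioning:
  (W=1, Z=0, X=2, U=1, Y=0) weight 3/847
  (W=1, Z=0, X=3, U=0, Y=0) weight 4/847
  (W=1, Z=0, X=3, U=2, Y=0) weight 4/847
  (W=1, Z=0, X=4, U=1, Y=0) weight 3/847
  (W=1, Z=1, X=2, U=1, Y=0) weight 4/847
  (W=1, Z=1, X=3, U=0, Y=0) weight 16/2541
  (W=1, Z=1, X=3, U=2, Y=0) weight 16/2541
  (W=1, Z=1, X=4, U=1, Y=0) weight 4/847
  … 43 more
Group by X:
  weight(X=2) = 89/1155
  weight(X=3) = 131/1155
  weight(X=4) = 89/1155
Total weight = 89/1155 + 131/1155 + 89/1155 = 103/385
P(X=2 | obs) = 89/1155 / 103/385 = 89/309
P(X=3 | obs) = 131/1155 / 103/385 = 131/309
P(X=4 | obs) = 89/1155 / 103/385 = 89/309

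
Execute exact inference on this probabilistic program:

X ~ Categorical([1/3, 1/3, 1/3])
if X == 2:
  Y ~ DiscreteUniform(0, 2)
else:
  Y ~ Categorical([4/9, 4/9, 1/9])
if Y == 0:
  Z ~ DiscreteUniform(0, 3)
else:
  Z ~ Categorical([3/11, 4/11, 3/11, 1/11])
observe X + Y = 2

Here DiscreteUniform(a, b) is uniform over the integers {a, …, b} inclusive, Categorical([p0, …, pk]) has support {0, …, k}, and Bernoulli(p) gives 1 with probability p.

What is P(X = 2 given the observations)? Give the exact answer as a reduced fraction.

P(X = 2 | obs) = 3/8

Enumerate traces; 12 have nonzero weight after conditioning:
  (X=0, Y=2, Z=0) weight 1/99
  (X=0, Y=2, Z=1) weight 4/297
  (X=0, Y=2, Z=2) weight 1/99
  (X=0, Y=2, Z=3) weight 1/297
  (X=1, Y=1, Z=0) weight 4/99
  (X=1, Y=1, Z=1) weight 16/297
  (X=1, Y=1, Z=2) weight 4/99
  (X=1, Y=1, Z=3) weight 4/297
  (X=2, Y=0, Z=0) weight 1/36
  … 3 more
Group by X:
  weight(X=0) = 1/27
  weight(X=1) = 4/27
  weight(X=2) = 1/9
Total weight = 1/27 + 4/27 + 1/9 = 8/27
P(X=0 | obs) = 1/27 / 8/27 = 1/8
P(X=1 | obs) = 4/27 / 8/27 = 1/2
P(X=2 | obs) = 1/9 / 8/27 = 3/8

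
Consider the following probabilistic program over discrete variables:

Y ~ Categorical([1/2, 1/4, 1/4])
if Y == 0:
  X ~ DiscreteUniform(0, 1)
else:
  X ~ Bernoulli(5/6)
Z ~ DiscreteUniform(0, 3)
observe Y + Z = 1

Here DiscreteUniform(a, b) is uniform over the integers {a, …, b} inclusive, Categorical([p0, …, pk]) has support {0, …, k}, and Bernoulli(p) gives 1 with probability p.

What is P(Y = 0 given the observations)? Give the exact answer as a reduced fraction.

Enumerate traces; 4 have nonzero weight after conditioning:
  (Y=0, X=0, Z=1) weight 1/16
  (Y=0, X=1, Z=1) weight 1/16
  (Y=1, X=0, Z=0) weight 1/96
  (Y=1, X=1, Z=0) weight 5/96
Group by Y:
  weight(Y=0) = 1/8
  weight(Y=1) = 1/16
Total weight = 1/8 + 1/16 = 3/16
P(Y=0 | obs) = 1/8 / 3/16 = 2/3
P(Y=1 | obs) = 1/16 / 3/16 = 1/3

P(Y = 0 | obs) = 2/3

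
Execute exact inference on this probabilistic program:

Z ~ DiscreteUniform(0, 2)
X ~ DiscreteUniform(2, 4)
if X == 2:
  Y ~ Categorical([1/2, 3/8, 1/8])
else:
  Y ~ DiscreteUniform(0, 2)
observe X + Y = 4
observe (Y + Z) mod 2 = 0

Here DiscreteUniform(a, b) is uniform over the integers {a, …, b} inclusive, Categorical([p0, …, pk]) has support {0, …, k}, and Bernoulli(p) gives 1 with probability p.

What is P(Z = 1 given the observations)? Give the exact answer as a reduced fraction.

P(Z = 1 | obs) = 4/15

Enumerate traces; 5 have nonzero weight after conditioning:
  (Z=0, X=2, Y=2) weight 1/72
  (Z=0, X=4, Y=0) weight 1/27
  (Z=1, X=3, Y=1) weight 1/27
  (Z=2, X=2, Y=2) weight 1/72
  (Z=2, X=4, Y=0) weight 1/27
Group by Z:
  weight(Z=0) = 11/216
  weight(Z=1) = 1/27
  weight(Z=2) = 11/216
Total weight = 11/216 + 1/27 + 11/216 = 5/36
P(Z=0 | obs) = 11/216 / 5/36 = 11/30
P(Z=1 | obs) = 1/27 / 5/36 = 4/15
P(Z=2 | obs) = 11/216 / 5/36 = 11/30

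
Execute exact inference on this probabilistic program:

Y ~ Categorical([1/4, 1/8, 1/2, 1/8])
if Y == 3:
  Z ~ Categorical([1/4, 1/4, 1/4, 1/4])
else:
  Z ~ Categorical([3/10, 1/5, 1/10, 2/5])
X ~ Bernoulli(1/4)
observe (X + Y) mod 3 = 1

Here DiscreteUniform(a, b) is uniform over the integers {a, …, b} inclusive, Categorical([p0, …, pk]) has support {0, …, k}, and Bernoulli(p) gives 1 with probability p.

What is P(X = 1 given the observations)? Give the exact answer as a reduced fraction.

Enumerate traces; 12 have nonzero weight after conditioning:
  (Y=0, Z=0, X=1) weight 3/160
  (Y=0, Z=1, X=1) weight 1/80
  (Y=0, Z=2, X=1) weight 1/160
  (Y=0, Z=3, X=1) weight 1/40
  (Y=1, Z=0, X=0) weight 9/320
  (Y=1, Z=1, X=0) weight 3/160
  (Y=1, Z=2, X=0) weight 3/320
  (Y=1, Z=3, X=0) weight 3/80
  … 4 more
Group by X:
  weight(X=0) = 3/32
  weight(X=1) = 3/32
Total weight = 3/32 + 3/32 = 3/16
P(X=0 | obs) = 3/32 / 3/16 = 1/2
P(X=1 | obs) = 3/32 / 3/16 = 1/2

P(X = 1 | obs) = 1/2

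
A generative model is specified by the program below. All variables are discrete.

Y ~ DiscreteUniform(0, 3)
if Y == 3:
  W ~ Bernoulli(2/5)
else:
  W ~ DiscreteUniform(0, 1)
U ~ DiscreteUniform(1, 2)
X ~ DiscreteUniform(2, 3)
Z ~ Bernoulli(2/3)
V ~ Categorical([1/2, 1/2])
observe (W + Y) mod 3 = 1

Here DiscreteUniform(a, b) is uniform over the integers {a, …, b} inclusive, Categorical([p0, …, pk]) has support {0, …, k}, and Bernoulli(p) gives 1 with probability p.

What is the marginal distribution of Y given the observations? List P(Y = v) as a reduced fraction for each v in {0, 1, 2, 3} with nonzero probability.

P(Y=0) = 5/14, P(Y=1) = 5/14, P(Y=3) = 2/7

Enumerate traces; 48 have nonzero weight after conditioning:
  (Y=0, W=1, U=1, X=2, Z=0, V=0) weight 1/192
  (Y=0, W=1, U=1, X=2, Z=0, V=1) weight 1/192
  (Y=0, W=1, U=1, X=2, Z=1, V=0) weight 1/96
  (Y=0, W=1, U=1, X=2, Z=1, V=1) weight 1/96
  (Y=0, W=1, U=1, X=3, Z=0, V=0) weight 1/192
  (Y=0, W=1, U=1, X=3, Z=0, V=1) weight 1/192
  (Y=0, W=1, U=1, X=3, Z=1, V=0) weight 1/96
  (Y=0, W=1, U=1, X=3, Z=1, V=1) weight 1/96
  (Y=1, W=0, U=1, X=2, Z=0, V=0) weight 1/192
  (Y=3, W=1, U=1, X=2, Z=0, V=0) weight 1/240
  … 38 more
Group by Y:
  weight(Y=0) = 1/8
  weight(Y=1) = 1/8
  weight(Y=3) = 1/10
Total weight = 1/8 + 1/8 + 1/10 = 7/20
P(Y=0 | obs) = 1/8 / 7/20 = 5/14
P(Y=1 | obs) = 1/8 / 7/20 = 5/14
P(Y=3 | obs) = 1/10 / 7/20 = 2/7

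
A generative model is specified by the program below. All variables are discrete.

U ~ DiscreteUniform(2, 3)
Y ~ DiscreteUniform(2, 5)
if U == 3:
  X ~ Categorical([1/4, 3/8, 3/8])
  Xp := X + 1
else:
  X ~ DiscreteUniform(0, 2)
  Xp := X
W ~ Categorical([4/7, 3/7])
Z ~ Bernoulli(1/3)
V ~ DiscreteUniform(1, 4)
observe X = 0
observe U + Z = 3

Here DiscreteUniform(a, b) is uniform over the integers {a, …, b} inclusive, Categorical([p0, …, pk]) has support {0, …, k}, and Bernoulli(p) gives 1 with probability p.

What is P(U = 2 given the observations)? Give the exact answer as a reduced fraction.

P(U = 2 | obs) = 2/5

Enumerate traces; 64 have nonzero weight after conditioning:
  (U=2, Y=2, X=0, W=0, Z=1, V=1) weight 1/504
  (U=2, Y=2, X=0, W=0, Z=1, V=2) weight 1/504
  (U=2, Y=2, X=0, W=0, Z=1, V=3) weight 1/504
  (U=2, Y=2, X=0, W=0, Z=1, V=4) weight 1/504
  (U=2, Y=2, X=0, W=1, Z=1, V=1) weight 1/672
  (U=2, Y=2, X=0, W=1, Z=1, V=2) weight 1/672
  (U=2, Y=2, X=0, W=1, Z=1, V=3) weight 1/672
  (U=2, Y=2, X=0, W=1, Z=1, V=4) weight 1/672
  (U=3, Y=2, X=0, W=0, Z=0, V=1) weight 1/336
  … 55 more
Group by U:
  weight(U=2) = 1/18
  weight(U=3) = 1/12
Total weight = 1/18 + 1/12 = 5/36
P(U=2 | obs) = 1/18 / 5/36 = 2/5
P(U=3 | obs) = 1/12 / 5/36 = 3/5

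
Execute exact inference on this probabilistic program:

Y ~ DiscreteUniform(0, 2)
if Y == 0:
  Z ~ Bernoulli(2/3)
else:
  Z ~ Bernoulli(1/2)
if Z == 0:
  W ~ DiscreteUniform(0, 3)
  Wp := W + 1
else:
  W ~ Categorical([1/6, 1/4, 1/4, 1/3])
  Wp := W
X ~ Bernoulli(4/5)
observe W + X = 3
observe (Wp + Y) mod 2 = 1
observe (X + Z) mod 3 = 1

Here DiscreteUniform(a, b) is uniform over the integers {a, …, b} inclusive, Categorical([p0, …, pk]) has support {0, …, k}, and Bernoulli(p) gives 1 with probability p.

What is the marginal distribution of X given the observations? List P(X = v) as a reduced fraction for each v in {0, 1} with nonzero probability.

P(X=0) = 7/22, P(X=1) = 15/22

Enumerate traces; 4 have nonzero weight after conditioning:
  (Y=0, Z=0, W=2, X=1) weight 1/45
  (Y=0, Z=1, W=3, X=0) weight 2/135
  (Y=2, Z=0, W=2, X=1) weight 1/30
  (Y=2, Z=1, W=3, X=0) weight 1/90
Group by X:
  weight(X=0) = 7/270
  weight(X=1) = 1/18
Total weight = 7/270 + 1/18 = 11/135
P(X=0 | obs) = 7/270 / 11/135 = 7/22
P(X=1 | obs) = 1/18 / 11/135 = 15/22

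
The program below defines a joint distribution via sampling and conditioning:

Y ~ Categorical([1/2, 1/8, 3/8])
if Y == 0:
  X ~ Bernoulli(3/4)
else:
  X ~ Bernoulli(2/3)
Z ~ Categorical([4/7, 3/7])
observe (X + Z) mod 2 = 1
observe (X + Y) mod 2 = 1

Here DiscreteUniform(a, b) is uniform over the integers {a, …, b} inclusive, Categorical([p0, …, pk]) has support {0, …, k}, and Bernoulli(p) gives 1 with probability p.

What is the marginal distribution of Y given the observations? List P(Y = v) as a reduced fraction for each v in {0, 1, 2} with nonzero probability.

P(Y=0) = 4/7, P(Y=1) = 1/21, P(Y=2) = 8/21

Enumerate traces; 3 have nonzero weight after conditioning:
  (Y=0, X=1, Z=0) weight 3/14
  (Y=1, X=0, Z=1) weight 1/56
  (Y=2, X=1, Z=0) weight 1/7
Group by Y:
  weight(Y=0) = 3/14
  weight(Y=1) = 1/56
  weight(Y=2) = 1/7
Total weight = 3/14 + 1/56 + 1/7 = 3/8
P(Y=0 | obs) = 3/14 / 3/8 = 4/7
P(Y=1 | obs) = 1/56 / 3/8 = 1/21
P(Y=2 | obs) = 1/7 / 3/8 = 8/21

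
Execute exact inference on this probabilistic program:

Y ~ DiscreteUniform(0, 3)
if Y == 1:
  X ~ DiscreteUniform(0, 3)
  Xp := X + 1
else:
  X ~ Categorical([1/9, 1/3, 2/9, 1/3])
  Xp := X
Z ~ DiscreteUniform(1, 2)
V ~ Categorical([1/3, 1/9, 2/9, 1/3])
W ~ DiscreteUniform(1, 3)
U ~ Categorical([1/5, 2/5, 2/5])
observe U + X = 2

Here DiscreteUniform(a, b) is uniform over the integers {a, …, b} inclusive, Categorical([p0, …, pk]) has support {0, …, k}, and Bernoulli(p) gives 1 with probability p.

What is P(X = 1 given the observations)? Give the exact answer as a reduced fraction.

P(X = 1 | obs) = 6/11

Enumerate traces; 288 have nonzero weight after conditioning:
  (Y=0, X=0, Z=1, V=0, W=1, U=2) weight 1/1620
  (Y=0, X=0, Z=1, V=0, W=2, U=2) weight 1/1620
  (Y=0, X=0, Z=1, V=0, W=3, U=2) weight 1/1620
  (Y=0, X=0, Z=1, V=1, W=1, U=2) weight 1/4860
  (Y=0, X=0, Z=1, V=1, W=2, U=2) weight 1/4860
  (Y=0, X=0, Z=1, V=1, W=3, U=2) weight 1/4860
  (Y=0, X=0, Z=1, V=2, W=1, U=2) weight 1/2430
  (Y=0, X=0, Z=1, V=2, W=2, U=2) weight 1/2430
  (Y=0, X=1, Z=1, V=0, W=1, U=1) weight 1/540
  (Y=0, X=2, Z=1, V=0, W=1, U=0) weight 1/1620
  … 278 more
Group by X:
  weight(X=0) = 7/120
  weight(X=1) = 1/8
  weight(X=2) = 11/240
Total weight = 7/120 + 1/8 + 11/240 = 11/48
P(X=0 | obs) = 7/120 / 11/48 = 14/55
P(X=1 | obs) = 1/8 / 11/48 = 6/11
P(X=2 | obs) = 11/240 / 11/48 = 1/5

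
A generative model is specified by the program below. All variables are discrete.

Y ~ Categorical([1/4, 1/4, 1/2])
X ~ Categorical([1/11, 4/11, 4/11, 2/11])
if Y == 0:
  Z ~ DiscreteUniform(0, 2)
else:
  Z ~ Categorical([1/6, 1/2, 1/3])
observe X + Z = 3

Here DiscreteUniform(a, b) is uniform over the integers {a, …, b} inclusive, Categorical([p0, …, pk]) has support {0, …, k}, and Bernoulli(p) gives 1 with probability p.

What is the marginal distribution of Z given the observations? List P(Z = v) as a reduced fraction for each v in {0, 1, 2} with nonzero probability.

P(Z=0) = 5/43, P(Z=1) = 22/43, P(Z=2) = 16/43

Enumerate traces; 9 have nonzero weight after conditioning:
  (Y=0, X=1, Z=2) weight 1/33
  (Y=0, X=2, Z=1) weight 1/33
  (Y=0, X=3, Z=0) weight 1/66
  (Y=1, X=1, Z=2) weight 1/33
  (Y=1, X=2, Z=1) weight 1/22
  (Y=1, X=3, Z=0) weight 1/132
  (Y=2, X=1, Z=2) weight 2/33
  (Y=2, X=2, Z=1) weight 1/11
  … 1 more
Group by Z:
  weight(Z=0) = 5/132
  weight(Z=1) = 1/6
  weight(Z=2) = 4/33
Total weight = 5/132 + 1/6 + 4/33 = 43/132
P(Z=0 | obs) = 5/132 / 43/132 = 5/43
P(Z=1 | obs) = 1/6 / 43/132 = 22/43
P(Z=2 | obs) = 4/33 / 43/132 = 16/43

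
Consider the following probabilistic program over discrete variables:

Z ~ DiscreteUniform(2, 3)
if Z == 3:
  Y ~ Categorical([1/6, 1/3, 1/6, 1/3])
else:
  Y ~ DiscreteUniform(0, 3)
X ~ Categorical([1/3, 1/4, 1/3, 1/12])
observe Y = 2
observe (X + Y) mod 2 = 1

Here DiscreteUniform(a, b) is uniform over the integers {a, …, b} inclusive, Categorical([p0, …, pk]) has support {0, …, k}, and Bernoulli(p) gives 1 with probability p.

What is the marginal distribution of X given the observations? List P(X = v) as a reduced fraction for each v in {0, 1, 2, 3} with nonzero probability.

Enumerate traces; 4 have nonzero weight after conditioning:
  (Z=2, Y=2, X=1) weight 1/32
  (Z=2, Y=2, X=3) weight 1/96
  (Z=3, Y=2, X=1) weight 1/48
  (Z=3, Y=2, X=3) weight 1/144
Group by X:
  weight(X=1) = 5/96
  weight(X=3) = 5/288
Total weight = 5/96 + 5/288 = 5/72
P(X=1 | obs) = 5/96 / 5/72 = 3/4
P(X=3 | obs) = 5/288 / 5/72 = 1/4

P(X=1) = 3/4, P(X=3) = 1/4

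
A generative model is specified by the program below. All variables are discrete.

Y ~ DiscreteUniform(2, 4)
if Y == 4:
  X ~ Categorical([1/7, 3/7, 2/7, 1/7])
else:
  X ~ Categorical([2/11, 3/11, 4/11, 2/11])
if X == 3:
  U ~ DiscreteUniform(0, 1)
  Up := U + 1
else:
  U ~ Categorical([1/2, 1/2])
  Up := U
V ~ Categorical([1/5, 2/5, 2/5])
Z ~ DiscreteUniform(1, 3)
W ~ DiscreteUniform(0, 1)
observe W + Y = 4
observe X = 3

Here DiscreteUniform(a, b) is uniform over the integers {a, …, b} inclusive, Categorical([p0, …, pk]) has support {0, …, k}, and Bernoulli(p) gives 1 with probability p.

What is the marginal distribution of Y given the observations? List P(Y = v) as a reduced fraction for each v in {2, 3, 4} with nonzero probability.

Enumerate traces; 36 have nonzero weight after conditioning:
  (Y=3, X=3, U=0, V=0, Z=1, W=1) weight 1/990
  (Y=3, X=3, U=0, V=0, Z=2, W=1) weight 1/990
  (Y=3, X=3, U=0, V=0, Z=3, W=1) weight 1/990
  (Y=3, X=3, U=0, V=1, Z=1, W=1) weight 1/495
  (Y=3, X=3, U=0, V=1, Z=2, W=1) weight 1/495
  (Y=3, X=3, U=0, V=1, Z=3, W=1) weight 1/495
  (Y=3, X=3, U=0, V=2, Z=1, W=1) weight 1/495
  (Y=3, X=3, U=0, V=2, Z=2, W=1) weight 1/495
  (Y=4, X=3, U=0, V=0, Z=1, W=0) weight 1/1260
  … 27 more
Group by Y:
  weight(Y=3) = 1/33
  weight(Y=4) = 1/42
Total weight = 1/33 + 1/42 = 25/462
P(Y=3 | obs) = 1/33 / 25/462 = 14/25
P(Y=4 | obs) = 1/42 / 25/462 = 11/25

P(Y=3) = 14/25, P(Y=4) = 11/25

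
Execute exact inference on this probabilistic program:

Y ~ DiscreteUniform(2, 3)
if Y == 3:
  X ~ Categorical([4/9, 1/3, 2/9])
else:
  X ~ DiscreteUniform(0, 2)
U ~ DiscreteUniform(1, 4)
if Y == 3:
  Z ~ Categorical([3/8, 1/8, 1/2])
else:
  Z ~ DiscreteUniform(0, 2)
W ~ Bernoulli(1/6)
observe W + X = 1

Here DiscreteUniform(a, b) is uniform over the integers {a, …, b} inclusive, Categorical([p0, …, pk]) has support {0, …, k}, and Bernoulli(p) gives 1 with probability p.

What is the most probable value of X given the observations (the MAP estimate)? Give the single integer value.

Enumerate traces; 48 have nonzero weight after conditioning:
  (Y=2, X=0, U=1, Z=0, W=1) weight 1/432
  (Y=2, X=0, U=1, Z=1, W=1) weight 1/432
  (Y=2, X=0, U=1, Z=2, W=1) weight 1/432
  (Y=2, X=0, U=2, Z=0, W=1) weight 1/432
  (Y=2, X=0, U=2, Z=1, W=1) weight 1/432
  (Y=2, X=0, U=2, Z=2, W=1) weight 1/432
  (Y=2, X=0, U=3, Z=0, W=1) weight 1/432
  (Y=2, X=0, U=3, Z=1, W=1) weight 1/432
  (Y=2, X=1, U=1, Z=0, W=0) weight 5/432
  … 39 more
Group by X:
  weight(X=0) = 7/108
  weight(X=1) = 5/18
Total weight = 7/108 + 5/18 = 37/108
P(X=0 | obs) = 7/108 / 37/108 = 7/37
P(X=1 | obs) = 5/18 / 37/108 = 30/37
argmax = 1

argmax_v P(X = v | obs) = 1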